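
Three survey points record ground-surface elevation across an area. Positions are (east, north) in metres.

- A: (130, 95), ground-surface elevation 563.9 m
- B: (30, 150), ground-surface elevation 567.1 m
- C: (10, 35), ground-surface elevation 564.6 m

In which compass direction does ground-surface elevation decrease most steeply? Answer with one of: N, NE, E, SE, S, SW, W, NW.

SE

Three-point gradient (reference A): Δ to B = (-100, 55, +3.2), Δ to C = (-120, -60, +0.7).
∂z/∂x = -0.01829, ∂z/∂y = +0.02492 (det = 12600).
Steepest decrease is along −∇f = (+0.01829 E, -0.02492 N) → southeast.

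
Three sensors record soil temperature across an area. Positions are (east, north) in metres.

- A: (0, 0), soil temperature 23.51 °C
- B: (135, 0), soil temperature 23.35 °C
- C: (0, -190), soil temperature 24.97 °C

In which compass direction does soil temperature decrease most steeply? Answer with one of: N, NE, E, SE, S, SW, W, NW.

N

∂T/∂x = (23.35 − 23.51) / (135 − 0) = -0.001185
∂T/∂y = (24.97 − 23.51) / (-190 − 0) = -0.007684
Steepest decrease is along −∇f = (+0.001185 E, +0.007684 N) → north.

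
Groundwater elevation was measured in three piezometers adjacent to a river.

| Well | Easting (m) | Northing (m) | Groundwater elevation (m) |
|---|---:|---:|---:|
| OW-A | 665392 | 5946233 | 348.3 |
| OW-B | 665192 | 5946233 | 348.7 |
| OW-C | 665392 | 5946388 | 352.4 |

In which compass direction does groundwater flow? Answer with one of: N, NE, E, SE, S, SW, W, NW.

S

∂h/∂x = (348.7 − 348.3) / (665192 − 665392) = -0.002000
∂h/∂y = (352.4 − 348.3) / (5946388 − 5946233) = +0.02645
Flow = −∇h = (+0.002000 east, -0.02645 north), which points south.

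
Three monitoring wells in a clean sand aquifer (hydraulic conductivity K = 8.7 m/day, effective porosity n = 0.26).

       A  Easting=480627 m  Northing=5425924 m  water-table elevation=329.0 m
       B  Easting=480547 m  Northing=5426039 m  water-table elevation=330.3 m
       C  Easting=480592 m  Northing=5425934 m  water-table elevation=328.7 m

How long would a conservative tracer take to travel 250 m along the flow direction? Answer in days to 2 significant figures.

290 days

Differences from A: to B (Δx, Δy, Δh) = (-80, 115, +1.3); to C = (-35, 10, -0.3).
Determinant of the coordinate differences = (-80)·10 − (-35)·115 = 3225.
∂h/∂x = [(+1.3)·10 − (-0.3)·115] / 3225 = +0.01473
∂h/∂y = [(-80)·(-0.3) − (-35)·(+1.3)] / 3225 = +0.02155
|∇h| = √(0.01473² + 0.02155²) = 0.0261
Seepage velocity v = K·i/n = 8.7 × 0.0261 / 0.26 = 0.8733 m/day.
t = 250 / 0.8733 = 286.3 days.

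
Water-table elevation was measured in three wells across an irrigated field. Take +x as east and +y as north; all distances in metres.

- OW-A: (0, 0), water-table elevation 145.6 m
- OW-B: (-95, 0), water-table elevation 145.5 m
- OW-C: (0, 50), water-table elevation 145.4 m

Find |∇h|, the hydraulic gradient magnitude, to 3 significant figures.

∂h/∂x = (145.5 − 145.6) / (-95 − 0) = +0.001053
∂h/∂y = (145.4 − 145.6) / (50 − 0) = -0.004000
|∇h| = √(0.001053² + -0.004000²) = 0.004136

0.00414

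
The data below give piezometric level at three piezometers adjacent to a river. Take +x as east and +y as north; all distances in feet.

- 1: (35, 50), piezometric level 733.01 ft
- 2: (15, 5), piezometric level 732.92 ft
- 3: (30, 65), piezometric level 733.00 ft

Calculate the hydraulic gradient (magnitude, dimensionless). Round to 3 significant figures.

0.00346

With h = a·x + b·y + c and 1 as origin, the differences give:
  (-20)·a + (-45)·b = -0.09
  (-5)·a + 15·b = -0.01
Eliminate b (×15 and ×(-45), subtract): -525·a = -1.800 → a = ∂h/∂x = +0.003429
Back-substitute: b = ∂h/∂y = +0.0004762.
|∇h| = √(0.003429² + 0.0004762²) = 0.003462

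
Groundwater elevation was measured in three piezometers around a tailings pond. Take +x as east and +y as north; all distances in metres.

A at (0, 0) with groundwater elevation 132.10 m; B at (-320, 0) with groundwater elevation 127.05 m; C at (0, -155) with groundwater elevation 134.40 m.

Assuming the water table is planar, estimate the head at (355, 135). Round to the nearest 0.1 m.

135.7 m

∂h/∂x = (127.05 − 132.10) / (-320 − 0) = +0.01578
∂h/∂y = (134.40 − 132.10) / (-155 − 0) = -0.01484
h(355, 135) = 132.10 + (+0.01578)·(355) + (-0.01484)·(135) = 132.10 +5.602 -2.003 = 135.699 m.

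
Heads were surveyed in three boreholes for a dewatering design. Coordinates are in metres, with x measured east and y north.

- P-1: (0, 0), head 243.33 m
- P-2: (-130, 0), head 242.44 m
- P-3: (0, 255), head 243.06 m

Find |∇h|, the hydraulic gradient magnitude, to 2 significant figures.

0.0069

∂h/∂x = (242.44 − 243.33) / (-130 − 0) = +0.006846
∂h/∂y = (243.06 − 243.33) / (255 − 0) = -0.001059
|∇h| = √(0.006846² + -0.001059²) = 0.006927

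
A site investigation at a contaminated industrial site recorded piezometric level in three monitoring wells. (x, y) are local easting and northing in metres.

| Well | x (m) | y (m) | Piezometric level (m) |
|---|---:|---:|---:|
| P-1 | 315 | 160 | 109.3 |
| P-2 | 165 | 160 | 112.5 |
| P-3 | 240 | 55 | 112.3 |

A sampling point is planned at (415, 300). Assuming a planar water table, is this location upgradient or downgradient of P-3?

downgradient

Taking P-1 as reference: P-2−P-1 = (-150, 0, +3.2); P-3−P-1 = (-75, -105, +3.0).
Solve a·Δx + b·Δy = Δh: det = (-150)·(-105) − (-75)·0 = 15750.
∂h/∂x = [(+3.2)·(-105) − (+3.0)·0] / 15750 = -0.02133
∂h/∂y = [(-150)·(+3.0) − (-75)·(+3.2)] / 15750 = -0.01333
Head at (415, 300) = 109.3 + (-0.02133)·(100) + (-0.01333)·(140) = 105.30 m.
That is lower than the 112.3 m at P-3, so the point is downgradient.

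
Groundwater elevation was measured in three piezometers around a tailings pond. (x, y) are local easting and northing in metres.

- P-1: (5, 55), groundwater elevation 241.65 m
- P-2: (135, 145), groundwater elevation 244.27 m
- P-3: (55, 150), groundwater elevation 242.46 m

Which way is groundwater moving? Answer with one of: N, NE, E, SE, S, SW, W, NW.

W

Taking P-1 as reference: P-2−P-1 = (130, 90, +2.62); P-3−P-1 = (50, 95, +0.81).
Determinant of the coordinate differences = 130·95 − 50·90 = 7850.
∂h/∂x = [(+2.62)·95 − (+0.81)·90] / 7850 = +0.02242
∂h/∂y = [130·(+0.81) − 50·(+2.62)] / 7850 = -0.003274
Flow = −∇h = (-0.02242 east, +0.003274 north), which points west.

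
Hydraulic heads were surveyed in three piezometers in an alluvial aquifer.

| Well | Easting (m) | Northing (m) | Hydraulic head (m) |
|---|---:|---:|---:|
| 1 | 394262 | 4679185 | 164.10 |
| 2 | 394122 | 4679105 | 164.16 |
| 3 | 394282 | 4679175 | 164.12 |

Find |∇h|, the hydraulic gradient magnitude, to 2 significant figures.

0.0014

Taking 1 as reference: 2−1 = (-140, -80, +0.06); 3−1 = (20, -10, +0.02).
Determinant of the coordinate differences = (-140)·(-10) − 20·(-80) = 3000.
∂h/∂x = [(+0.06)·(-10) − (+0.02)·(-80)] / 3000 = +0.0003333
∂h/∂y = [(-140)·(+0.02) − 20·(+0.06)] / 3000 = -0.001333
|∇h| = √(0.0003333² + -0.001333²) = 0.001374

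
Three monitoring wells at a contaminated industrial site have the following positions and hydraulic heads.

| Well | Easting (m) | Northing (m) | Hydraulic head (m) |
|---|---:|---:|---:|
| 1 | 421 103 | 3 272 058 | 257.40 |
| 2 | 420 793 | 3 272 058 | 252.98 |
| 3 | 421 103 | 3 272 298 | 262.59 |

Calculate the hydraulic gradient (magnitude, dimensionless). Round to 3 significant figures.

0.0259

∂h/∂x = (252.98 − 257.40) / (420793 − 421103) = +0.01426
∂h/∂y = (262.59 − 257.40) / (3272298 − 3272058) = +0.02162
|∇h| = √(0.01426² + 0.02162²) = 0.0259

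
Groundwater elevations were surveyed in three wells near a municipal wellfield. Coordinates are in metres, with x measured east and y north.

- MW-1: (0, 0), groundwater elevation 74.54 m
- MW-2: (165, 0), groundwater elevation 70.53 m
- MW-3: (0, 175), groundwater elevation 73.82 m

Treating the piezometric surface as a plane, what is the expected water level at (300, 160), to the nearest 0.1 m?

66.6 m

∂h/∂x = (70.53 − 74.54) / (165 − 0) = -0.02430
∂h/∂y = (73.82 − 74.54) / (175 − 0) = -0.004114
h(300, 160) = 74.54 + (-0.02430)·(300) + (-0.004114)·(160) = 74.54 -7.291 -0.658 = 66.591 m.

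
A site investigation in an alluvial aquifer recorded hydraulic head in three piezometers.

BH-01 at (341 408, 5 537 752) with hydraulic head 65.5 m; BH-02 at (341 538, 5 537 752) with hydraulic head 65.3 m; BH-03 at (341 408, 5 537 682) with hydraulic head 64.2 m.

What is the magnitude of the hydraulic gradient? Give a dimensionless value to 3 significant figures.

∂h/∂x = (65.3 − 65.5) / (341538 − 341408) = -0.001538
∂h/∂y = (64.2 − 65.5) / (5537682 − 5537752) = +0.01857
|∇h| = √(-0.001538² + 0.01857²) = 0.01863

0.0186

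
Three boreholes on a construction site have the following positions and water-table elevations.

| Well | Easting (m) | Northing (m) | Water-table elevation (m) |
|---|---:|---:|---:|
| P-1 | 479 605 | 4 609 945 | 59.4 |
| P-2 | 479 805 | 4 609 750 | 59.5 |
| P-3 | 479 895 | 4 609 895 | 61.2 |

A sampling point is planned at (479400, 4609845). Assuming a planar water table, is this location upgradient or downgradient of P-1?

With h = a·x + b·y + c and P-1 as origin, the differences give:
  200·a + (-195)·b = +0.1
  290·a + (-50)·b = +1.8
Eliminate b (×(-50) and ×(-195), subtract): 46550·a = 346.00 → a = ∂h/∂x = +0.007433
Back-substitute: b = ∂h/∂y = +0.007111.
Head at (479400, 4609845) = 59.4 + (+0.007433)·(-205) + (+0.007111)·(-100) = 57.17 m.
That is lower than the 59.4 m at P-1, so the point is downgradient.

downgradient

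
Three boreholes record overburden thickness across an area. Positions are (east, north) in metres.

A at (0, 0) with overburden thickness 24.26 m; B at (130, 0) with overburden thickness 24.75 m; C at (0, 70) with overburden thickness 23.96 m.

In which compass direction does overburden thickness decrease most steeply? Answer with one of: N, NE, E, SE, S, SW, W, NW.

∂d/∂x = (24.75 − 24.26) / (130 − 0) = +0.003769
∂d/∂y = (23.96 − 24.26) / (70 − 0) = -0.004286
Steepest decrease is along −∇f = (-0.003769 E, +0.004286 N) → northwest.

NW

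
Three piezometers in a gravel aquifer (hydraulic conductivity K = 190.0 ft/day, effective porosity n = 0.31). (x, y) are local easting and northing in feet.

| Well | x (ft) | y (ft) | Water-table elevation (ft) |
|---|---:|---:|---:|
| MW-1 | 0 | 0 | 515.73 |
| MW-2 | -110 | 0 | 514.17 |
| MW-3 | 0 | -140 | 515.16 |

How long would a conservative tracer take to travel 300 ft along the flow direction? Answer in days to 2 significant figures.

∂h/∂x = (514.17 − 515.73) / (-110 − 0) = +0.01418
∂h/∂y = (515.16 − 515.73) / (-140 − 0) = +0.004071
|∇h| = √(0.01418² + 0.004071²) = 0.01475
Seepage velocity v = K·i/n = 190.0 × 0.01475 / 0.31 = 9.04 ft/day.
t = 300 / 9.04 = 33.19 days.

33 days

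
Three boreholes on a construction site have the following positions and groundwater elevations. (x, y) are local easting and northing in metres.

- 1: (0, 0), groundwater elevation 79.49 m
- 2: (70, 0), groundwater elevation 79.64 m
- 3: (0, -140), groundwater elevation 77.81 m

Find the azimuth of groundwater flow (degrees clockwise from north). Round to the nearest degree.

∂h/∂x = (79.64 − 79.49) / (70 − 0) = +0.002143
∂h/∂y = (77.81 − 79.49) / (-140 − 0) = +0.01200
Flow direction (−∇h) has components (-0.002143 E, -0.01200 N).
Azimuth = atan2(E, N) = atan2(-0.002143, -0.01200) = 190.1° ≈ 190°.

190°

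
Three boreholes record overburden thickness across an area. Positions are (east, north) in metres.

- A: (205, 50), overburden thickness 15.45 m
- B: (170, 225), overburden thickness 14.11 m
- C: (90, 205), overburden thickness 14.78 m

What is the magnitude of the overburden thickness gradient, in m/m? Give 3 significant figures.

Taking A as reference: B−A = (-35, 175, -1.34); C−A = (-115, 155, -0.67).
Solve a·Δx + b·Δy = Δd: det = (-35)·155 − (-115)·175 = 14700.
∂d/∂x = [(-1.34)·155 − (-0.67)·175] / 14700 = -0.006153
∂d/∂y = [(-35)·(-0.67) − (-115)·(-1.34)] / 14700 = -0.008888
|∇f| = √(-0.006153² + -0.008888²) = 0.01081 m/m

0.0108 m/m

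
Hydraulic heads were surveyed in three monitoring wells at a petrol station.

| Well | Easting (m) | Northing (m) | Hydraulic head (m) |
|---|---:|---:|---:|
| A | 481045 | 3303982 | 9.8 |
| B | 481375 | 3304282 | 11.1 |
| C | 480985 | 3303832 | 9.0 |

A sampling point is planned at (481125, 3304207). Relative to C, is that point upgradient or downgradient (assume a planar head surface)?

upgradient

Three-point gradient (reference A): Δ to B = (330, 300, +1.3), Δ to C = (-60, -150, -0.8).
∂h/∂x = -0.001429, ∂h/∂y = +0.005905 (det = -31500).
Head at (481125, 3304207) = 9.8 + (-0.001429)·(80) + (+0.005905)·(225) = 11.01 m.
That is higher than the 9.0 m at C, so the point is upgradient.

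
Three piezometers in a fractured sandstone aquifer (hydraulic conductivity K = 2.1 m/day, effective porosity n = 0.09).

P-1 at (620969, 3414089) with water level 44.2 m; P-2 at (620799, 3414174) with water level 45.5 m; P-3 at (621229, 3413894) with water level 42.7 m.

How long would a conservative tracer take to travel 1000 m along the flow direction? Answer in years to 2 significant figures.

8.6 years

Taking P-1 as reference: P-2−P-1 = (-170, 85, +1.3); P-3−P-1 = (260, -195, -1.5).
Solve a·Δx + b·Δy = Δh: det = (-170)·(-195) − 260·85 = 11050.
∂h/∂x = [(+1.3)·(-195) − (-1.5)·85] / 11050 = -0.01140
∂h/∂y = [(-170)·(-1.5) − 260·(+1.3)] / 11050 = -0.007511
|∇h| = √(-0.01140² + -0.007511²) = 0.01365
Seepage velocity v = K·i/n = 2.1 × 0.01365 / 0.09 = 0.3185 m/day.
t = 1000 / 0.3185 = 3140 days = 8.6 years.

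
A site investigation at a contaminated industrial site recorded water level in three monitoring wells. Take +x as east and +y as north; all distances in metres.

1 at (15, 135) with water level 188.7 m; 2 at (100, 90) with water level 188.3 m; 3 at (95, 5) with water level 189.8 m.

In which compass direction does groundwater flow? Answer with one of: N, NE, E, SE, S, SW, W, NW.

With h = a·x + b·y + c and 1 as origin, the differences give:
  85·a + (-45)·b = -0.4
  80·a + (-130)·b = +1.1
Eliminate b (×(-130) and ×(-45), subtract): -7450·a = 101.50 → a = ∂h/∂x = -0.01362
Back-substitute: b = ∂h/∂y = -0.01685.
Flow = −∇h = (+0.01362 east, +0.01685 north), which points northeast.

NE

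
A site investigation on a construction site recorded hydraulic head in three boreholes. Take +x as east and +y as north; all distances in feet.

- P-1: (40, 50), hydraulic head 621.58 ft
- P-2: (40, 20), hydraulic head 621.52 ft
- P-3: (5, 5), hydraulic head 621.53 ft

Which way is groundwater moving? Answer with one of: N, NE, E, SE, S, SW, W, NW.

With h = a·x + b·y + c and P-1 as origin, the differences give:
  0·a + (-30)·b = -0.06
  (-35)·a + (-45)·b = -0.05
Eliminate b (×(-45) and ×(-30), subtract): -1050·a = 1.200 → a = ∂h/∂x = -0.001143
Back-substitute: b = ∂h/∂y = +0.002000.
Flow = −∇h = (+0.001143 east, -0.002000 north), which points southeast.

SE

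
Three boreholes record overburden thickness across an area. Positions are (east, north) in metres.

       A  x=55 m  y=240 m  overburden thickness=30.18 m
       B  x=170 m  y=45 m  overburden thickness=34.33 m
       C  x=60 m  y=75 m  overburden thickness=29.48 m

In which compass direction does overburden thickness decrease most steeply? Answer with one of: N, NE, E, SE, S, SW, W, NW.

With d = a·x + b·y + c and A as origin, the differences give:
  115·a + (-195)·b = +4.15
  5·a + (-165)·b = -0.70
Eliminate b (×(-165) and ×(-195), subtract): -18000·a = -821.250 → a = ∂d/∂x = +0.04562
Back-substitute: b = ∂d/∂y = +0.005625.
Steepest decrease is along −∇f = (-0.04562 E, -0.005625 N) → west.

W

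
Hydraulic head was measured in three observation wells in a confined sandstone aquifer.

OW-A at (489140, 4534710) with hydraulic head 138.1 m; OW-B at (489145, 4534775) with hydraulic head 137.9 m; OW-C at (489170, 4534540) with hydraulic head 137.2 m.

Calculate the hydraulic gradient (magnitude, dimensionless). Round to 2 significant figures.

Taking OW-A as reference: OW-B−OW-A = (5, 65, -0.2); OW-C−OW-A = (30, -170, -0.9).
Solve a·Δx + b·Δy = Δh: det = 5·(-170) − 30·65 = -2800.
∂h/∂x = [(-0.2)·(-170) − (-0.9)·65] / -2800 = -0.03304
∂h/∂y = [5·(-0.9) − 30·(-0.2)] / -2800 = -0.0005357
|∇h| = √(-0.03304² + -0.0005357²) = 0.03304

0.033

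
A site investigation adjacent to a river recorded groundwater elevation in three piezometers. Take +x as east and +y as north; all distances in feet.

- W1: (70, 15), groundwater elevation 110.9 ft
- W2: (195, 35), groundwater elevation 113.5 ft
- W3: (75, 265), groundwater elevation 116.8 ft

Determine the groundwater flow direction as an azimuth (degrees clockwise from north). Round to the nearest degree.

Three-point gradient (reference W1): Δ to W2 = (125, 20, +2.6), Δ to W3 = (5, 250, +5.9).
∂h/∂x = +0.01708, ∂h/∂y = +0.02326 (det = 31150).
Flow direction (−∇h) has components (-0.01708 E, -0.02326 N).
Azimuth = atan2(E, N) = atan2(-0.01708, -0.02326) = 216.3° ≈ 216°.

216°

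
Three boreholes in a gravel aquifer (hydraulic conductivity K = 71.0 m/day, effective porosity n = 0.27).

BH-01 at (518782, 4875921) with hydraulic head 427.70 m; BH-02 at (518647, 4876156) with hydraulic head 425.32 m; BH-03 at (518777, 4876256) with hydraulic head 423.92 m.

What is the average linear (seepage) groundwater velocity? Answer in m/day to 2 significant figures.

With h = a·x + b·y + c and BH-01 as origin, the differences give:
  (-135)·a + 235·b = -2.38
  (-5)·a + 335·b = -3.78
Eliminate b (×335 and ×235, subtract): -44050·a = 91.000 → a = ∂h/∂x = -0.002066
Back-substitute: b = ∂h/∂y = -0.01131.
|∇h| = √(-0.002066² + -0.01131²) = 0.0115
Seepage velocity v = K·i/n = 71.0 × 0.0115 / 0.27 = 3.024 m/day.

3.0 m/day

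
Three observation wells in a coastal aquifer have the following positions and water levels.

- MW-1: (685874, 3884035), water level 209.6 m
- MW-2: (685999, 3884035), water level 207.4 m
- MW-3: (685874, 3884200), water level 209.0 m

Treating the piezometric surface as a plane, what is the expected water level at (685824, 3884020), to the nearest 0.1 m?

210.5 m

∂h/∂x = (207.4 − 209.6) / (685999 − 685874) = -0.01760
∂h/∂y = (209.0 − 209.6) / (3884200 − 3884035) = -0.003636
h(685824, 3884020) = 209.6 + (-0.01760)·(-50) + (-0.003636)·(-15) = 209.6 +0.880 +0.055 = 210.535 m.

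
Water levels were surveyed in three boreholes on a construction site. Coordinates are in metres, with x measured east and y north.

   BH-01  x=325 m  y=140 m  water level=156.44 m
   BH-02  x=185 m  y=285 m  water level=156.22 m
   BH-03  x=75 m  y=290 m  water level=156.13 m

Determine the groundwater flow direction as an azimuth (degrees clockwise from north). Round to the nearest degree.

Taking BH-01 as reference: BH-02−BH-01 = (-140, 145, -0.22); BH-03−BH-01 = (-250, 150, -0.31).
Solve a·Δx + b·Δy = Δh: det = (-140)·150 − (-250)·145 = 15250.
∂h/∂x = [(-0.22)·150 − (-0.31)·145] / 15250 = +0.0007836
∂h/∂y = [(-140)·(-0.31) − (-250)·(-0.22)] / 15250 = -0.0007607
Flow direction (−∇h) has components (-0.0007836 E, +0.0007607 N).
Azimuth = atan2(E, N) = atan2(-0.0007836, +0.0007607) = 314.1° ≈ 314°.

314°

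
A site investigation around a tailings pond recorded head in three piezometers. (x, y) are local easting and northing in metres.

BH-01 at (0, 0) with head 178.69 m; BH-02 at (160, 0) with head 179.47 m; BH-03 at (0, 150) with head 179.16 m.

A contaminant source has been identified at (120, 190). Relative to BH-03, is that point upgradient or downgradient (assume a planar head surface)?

∂h/∂x = (179.47 − 178.69) / (160 − 0) = +0.004875
∂h/∂y = (179.16 − 178.69) / (150 − 0) = +0.003133
Head at (120, 190) = 178.69 + (+0.004875)·(120) + (+0.003133)·(190) = 179.87 m.
That is higher than the 179.16 m at BH-03, so the point is upgradient.

upgradient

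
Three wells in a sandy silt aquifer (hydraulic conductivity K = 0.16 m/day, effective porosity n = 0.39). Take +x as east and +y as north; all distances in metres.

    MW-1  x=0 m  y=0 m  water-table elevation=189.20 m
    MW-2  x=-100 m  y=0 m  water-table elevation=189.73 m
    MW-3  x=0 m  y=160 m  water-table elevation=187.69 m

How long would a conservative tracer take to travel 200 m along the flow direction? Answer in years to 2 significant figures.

∂h/∂x = (189.73 − 189.20) / (-100 − 0) = -0.005300
∂h/∂y = (187.69 − 189.20) / (160 − 0) = -0.009437
|∇h| = √(-0.005300² + -0.009437²) = 0.01082
Seepage velocity v = K·i/n = 0.16 × 0.01082 / 0.39 = 0.004439 m/day.
t = 200 / 0.004439 = 4.506e+04 days = 123 years.

120 years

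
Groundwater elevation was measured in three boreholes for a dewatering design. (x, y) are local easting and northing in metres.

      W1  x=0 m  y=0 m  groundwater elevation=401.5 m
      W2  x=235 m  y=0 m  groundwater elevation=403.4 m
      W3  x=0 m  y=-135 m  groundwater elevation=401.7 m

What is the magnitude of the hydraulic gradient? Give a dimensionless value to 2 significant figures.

0.0082

∂h/∂x = (403.4 − 401.5) / (235 − 0) = +0.008085
∂h/∂y = (401.7 − 401.5) / (-135 − 0) = -0.001481
|∇h| = √(0.008085² + -0.001481²) = 0.00822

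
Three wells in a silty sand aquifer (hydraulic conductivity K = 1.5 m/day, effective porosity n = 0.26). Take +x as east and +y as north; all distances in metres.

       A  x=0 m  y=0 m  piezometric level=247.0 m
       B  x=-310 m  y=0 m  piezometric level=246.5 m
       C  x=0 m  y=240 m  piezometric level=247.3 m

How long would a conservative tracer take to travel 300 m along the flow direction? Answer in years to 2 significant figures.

∂h/∂x = (246.5 − 247.0) / (-310 − 0) = +0.001613
∂h/∂y = (247.3 − 247.0) / (240 − 0) = +0.001250
|∇h| = √(0.001613² + 0.001250²) = 0.002041
Seepage velocity v = K·i/n = 1.5 × 0.002041 / 0.26 = 0.01177 m/day.
t = 300 / 0.01177 = 2.549e+04 days = 69.8 years.

70 years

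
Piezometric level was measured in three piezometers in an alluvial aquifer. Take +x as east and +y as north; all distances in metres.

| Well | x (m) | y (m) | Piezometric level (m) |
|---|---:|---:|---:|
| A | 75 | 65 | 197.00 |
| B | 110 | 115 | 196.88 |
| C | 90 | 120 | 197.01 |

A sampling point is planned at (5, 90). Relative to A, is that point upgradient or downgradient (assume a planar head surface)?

With h = a·x + b·y + c and A as origin, the differences give:
  35·a + 50·b = -0.12
  15·a + 55·b = +0.01
Eliminate b (×55 and ×50, subtract): 1175·a = -7.100 → a = ∂h/∂x = -0.006043
Back-substitute: b = ∂h/∂y = +0.001830.
Head at (5, 90) = 197.00 + (-0.006043)·(-70) + (+0.001830)·(25) = 197.47 m.
That is higher than the 197.00 m at A, so the point is upgradient.

upgradient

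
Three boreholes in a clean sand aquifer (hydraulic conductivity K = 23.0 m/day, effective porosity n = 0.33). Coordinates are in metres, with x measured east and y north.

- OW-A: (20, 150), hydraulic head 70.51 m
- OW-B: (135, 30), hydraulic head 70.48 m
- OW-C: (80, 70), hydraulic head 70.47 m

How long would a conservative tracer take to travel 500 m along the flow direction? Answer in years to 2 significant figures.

Taking OW-A as reference: OW-B−OW-A = (115, -120, -0.03); OW-C−OW-A = (60, -80, -0.04).
Solve a·Δx + b·Δy = Δh: det = 115·(-80) − 60·(-120) = -2000.
∂h/∂x = [(-0.03)·(-80) − (-0.04)·(-120)] / -2000 = +0.001200
∂h/∂y = [115·(-0.04) − 60·(-0.03)] / -2000 = +0.001400
|∇h| = √(0.001200² + 0.001400²) = 0.001844
Seepage velocity v = K·i/n = 23.0 × 0.001844 / 0.33 = 0.1285 m/day.
t = 500 / 0.1285 = 3891 days = 10.7 years.

11 years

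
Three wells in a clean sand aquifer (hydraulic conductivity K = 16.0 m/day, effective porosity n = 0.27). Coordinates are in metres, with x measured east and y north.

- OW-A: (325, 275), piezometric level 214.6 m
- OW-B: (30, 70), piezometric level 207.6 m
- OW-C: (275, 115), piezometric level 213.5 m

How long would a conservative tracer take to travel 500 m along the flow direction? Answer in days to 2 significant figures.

Differences from OW-A: to OW-B (Δx, Δy, Δh) = (-295, -205, -7.0); to OW-C = (-50, -160, -1.1).
Solve a·Δx + b·Δy = Δh: det = (-295)·(-160) − (-50)·(-205) = 36950.
∂h/∂x = [(-7.0)·(-160) − (-1.1)·(-205)] / 36950 = +0.02421
∂h/∂y = [(-295)·(-1.1) − (-50)·(-7.0)] / 36950 = -0.0006901
|∇h| = √(0.02421² + -0.0006901²) = 0.02422
Seepage velocity v = K·i/n = 16.0 × 0.02422 / 0.27 = 1.435 m/day.
t = 500 / 1.435 = 348.4 days.

350 days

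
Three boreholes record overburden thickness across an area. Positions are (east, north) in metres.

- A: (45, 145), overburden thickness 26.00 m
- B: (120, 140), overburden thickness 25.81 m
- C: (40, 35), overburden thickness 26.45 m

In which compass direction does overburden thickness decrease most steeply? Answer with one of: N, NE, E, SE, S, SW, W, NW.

NE

Taking A as reference: B−A = (75, -5, -0.19); C−A = (-5, -110, +0.45).
Determinant of the coordinate differences = 75·(-110) − (-5)·(-5) = -8275.
∂d/∂x = [(-0.19)·(-110) − (+0.45)·(-5)] / -8275 = -0.002798
∂d/∂y = [75·(+0.45) − (-5)·(-0.19)] / -8275 = -0.003964
Steepest decrease is along −∇f = (+0.002798 E, +0.003964 N) → northeast.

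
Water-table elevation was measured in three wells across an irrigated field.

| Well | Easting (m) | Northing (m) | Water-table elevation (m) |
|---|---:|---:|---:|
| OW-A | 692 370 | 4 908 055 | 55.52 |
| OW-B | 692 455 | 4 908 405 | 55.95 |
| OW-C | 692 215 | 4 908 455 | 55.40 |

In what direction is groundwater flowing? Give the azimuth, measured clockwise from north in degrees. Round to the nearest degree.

255°

Three-point gradient (reference OW-A): Δ to OW-B = (85, 350, +0.43), Δ to OW-C = (-155, 400, -0.12).
∂h/∂x = +0.002425, ∂h/∂y = +0.0006397 (det = 88250).
Flow direction (−∇h) has components (-0.002425 E, -0.0006397 N).
Azimuth = atan2(E, N) = atan2(-0.002425, -0.0006397) = 255.2° ≈ 255°.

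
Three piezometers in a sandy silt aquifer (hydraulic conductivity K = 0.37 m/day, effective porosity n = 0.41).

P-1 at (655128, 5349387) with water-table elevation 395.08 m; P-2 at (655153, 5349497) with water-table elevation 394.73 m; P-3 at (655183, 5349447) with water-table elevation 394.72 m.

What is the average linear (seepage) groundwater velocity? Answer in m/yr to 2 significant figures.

1.5 m/yr

Taking P-1 as reference: P-2−P-1 = (25, 110, -0.35); P-3−P-1 = (55, 60, -0.36).
Determinant of the coordinate differences = 25·60 − 55·110 = -4550.
∂h/∂x = [(-0.35)·60 − (-0.36)·110] / -4550 = -0.004088
∂h/∂y = [25·(-0.36) − 55·(-0.35)] / -4550 = -0.002253
|∇h| = √(-0.004088² + -0.002253²) = 0.004668
Seepage velocity v = K·i/n = 0.37 × 0.004668 / 0.41 = 0.004213 m/day = 1.539 m/yr.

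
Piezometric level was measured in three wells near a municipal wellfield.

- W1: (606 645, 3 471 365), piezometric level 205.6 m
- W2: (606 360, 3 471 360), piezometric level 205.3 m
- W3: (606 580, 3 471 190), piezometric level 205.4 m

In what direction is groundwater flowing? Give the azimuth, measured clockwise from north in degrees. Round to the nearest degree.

Differences from W1: to W2 (Δx, Δy, Δh) = (-285, -5, -0.3); to W3 = (-65, -175, -0.2).
Solve a·Δx + b·Δy = Δh: det = (-285)·(-175) − (-65)·(-5) = 49550.
∂h/∂x = [(-0.3)·(-175) − (-0.2)·(-5)] / 49550 = +0.001039
∂h/∂y = [(-285)·(-0.2) − (-65)·(-0.3)] / 49550 = +0.0007568
Flow direction (−∇h) has components (-0.001039 E, -0.0007568 N).
Azimuth = atan2(E, N) = atan2(-0.001039, -0.0007568) = 233.9° ≈ 234°.

234°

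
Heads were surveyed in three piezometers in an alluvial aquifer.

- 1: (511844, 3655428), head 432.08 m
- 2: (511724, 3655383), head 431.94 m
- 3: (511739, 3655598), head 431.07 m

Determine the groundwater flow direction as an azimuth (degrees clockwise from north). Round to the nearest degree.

Differences from 1: to 2 (Δx, Δy, Δh) = (-120, -45, -0.14); to 3 = (-105, 170, -1.01).
Solve a·Δx + b·Δy = Δh: det = (-120)·170 − (-105)·(-45) = -25125.
∂h/∂x = [(-0.14)·170 − (-1.01)·(-45)] / -25125 = +0.002756
∂h/∂y = [(-120)·(-1.01) − (-105)·(-0.14)] / -25125 = -0.004239
Flow direction (−∇h) has components (-0.002756 E, +0.004239 N).
Azimuth = atan2(E, N) = atan2(-0.002756, +0.004239) = 327.0° ≈ 327°.

327°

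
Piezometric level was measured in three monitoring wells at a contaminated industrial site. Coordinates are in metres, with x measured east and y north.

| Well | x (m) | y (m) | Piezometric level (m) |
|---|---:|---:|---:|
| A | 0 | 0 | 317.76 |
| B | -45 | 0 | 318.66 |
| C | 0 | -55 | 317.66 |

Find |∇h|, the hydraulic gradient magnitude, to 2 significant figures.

0.020

∂h/∂x = (318.66 − 317.76) / (-45 − 0) = -0.02000
∂h/∂y = (317.66 − 317.76) / (-55 − 0) = +0.001818
|∇h| = √(-0.02000² + 0.001818²) = 0.02008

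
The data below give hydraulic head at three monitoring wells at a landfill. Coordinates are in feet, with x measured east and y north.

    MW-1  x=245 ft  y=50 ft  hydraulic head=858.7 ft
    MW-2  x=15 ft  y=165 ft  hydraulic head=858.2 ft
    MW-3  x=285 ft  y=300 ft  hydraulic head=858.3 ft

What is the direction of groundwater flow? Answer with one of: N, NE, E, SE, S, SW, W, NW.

Differences from MW-1: to MW-2 (Δx, Δy, Δh) = (-230, 115, -0.5); to MW-3 = (40, 250, -0.4).
Determinant of the coordinate differences = (-230)·250 − 40·115 = -62100.
∂h/∂x = [(-0.5)·250 − (-0.4)·115] / -62100 = +0.001272
∂h/∂y = [(-230)·(-0.4) − 40·(-0.5)] / -62100 = -0.001804
Flow = −∇h = (-0.001272 east, +0.001804 north), which points northwest.

NW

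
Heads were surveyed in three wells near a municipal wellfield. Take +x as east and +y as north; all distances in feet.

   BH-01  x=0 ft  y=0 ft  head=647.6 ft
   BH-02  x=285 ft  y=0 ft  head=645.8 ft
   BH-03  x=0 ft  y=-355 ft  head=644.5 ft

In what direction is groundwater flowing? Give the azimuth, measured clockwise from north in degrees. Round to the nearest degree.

144°

∂h/∂x = (645.8 − 647.6) / (285 − 0) = -0.006316
∂h/∂y = (644.5 − 647.6) / (-355 − 0) = +0.008732
Flow direction (−∇h) has components (+0.006316 E, -0.008732 N).
Azimuth = atan2(E, N) = atan2(+0.006316, -0.008732) = 144.1° ≈ 144°.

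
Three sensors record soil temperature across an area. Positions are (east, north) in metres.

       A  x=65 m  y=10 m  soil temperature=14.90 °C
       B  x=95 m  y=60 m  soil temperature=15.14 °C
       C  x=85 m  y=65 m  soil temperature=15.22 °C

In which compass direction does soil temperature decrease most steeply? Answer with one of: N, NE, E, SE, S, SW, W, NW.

Differences from A: to B (Δx, Δy, Δh) = (30, 50, +0.24); to C = (20, 55, +0.32).
Determinant of the coordinate differences = 30·55 − 20·50 = 650.
∂T/∂x = [(+0.24)·55 − (+0.32)·50] / 650 = -0.004308
∂T/∂y = [30·(+0.32) − 20·(+0.24)] / 650 = +0.007385
Steepest decrease is along −∇f = (+0.004308 E, -0.007385 N) → southeast.

SE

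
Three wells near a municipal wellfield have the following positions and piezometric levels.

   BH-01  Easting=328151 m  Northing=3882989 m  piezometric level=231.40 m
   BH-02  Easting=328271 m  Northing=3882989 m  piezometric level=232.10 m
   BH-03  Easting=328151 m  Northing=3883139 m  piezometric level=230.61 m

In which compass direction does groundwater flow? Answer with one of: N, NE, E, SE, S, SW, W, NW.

∂h/∂x = (232.10 − 231.40) / (328271 − 328151) = +0.005833
∂h/∂y = (230.61 − 231.40) / (3883139 − 3882989) = -0.005267
Flow = −∇h = (-0.005833 east, +0.005267 north), which points northwest.

NW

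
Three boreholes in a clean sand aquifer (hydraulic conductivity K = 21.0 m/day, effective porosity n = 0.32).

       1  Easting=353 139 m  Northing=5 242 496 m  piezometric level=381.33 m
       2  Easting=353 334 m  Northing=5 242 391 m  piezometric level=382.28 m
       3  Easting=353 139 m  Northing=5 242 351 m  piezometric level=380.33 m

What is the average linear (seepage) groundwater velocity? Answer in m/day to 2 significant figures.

Three-point gradient (reference 1): Δ to 2 = (195, -105, +0.95), Δ to 3 = (0, -145, -1.00).
∂h/∂x = +0.008585, ∂h/∂y = +0.006897 (det = -28275).
|∇h| = √(0.008585² + 0.006897²) = 0.01101
Seepage velocity v = K·i/n = 21.0 × 0.01101 / 0.32 = 0.7225 m/day.

0.72 m/day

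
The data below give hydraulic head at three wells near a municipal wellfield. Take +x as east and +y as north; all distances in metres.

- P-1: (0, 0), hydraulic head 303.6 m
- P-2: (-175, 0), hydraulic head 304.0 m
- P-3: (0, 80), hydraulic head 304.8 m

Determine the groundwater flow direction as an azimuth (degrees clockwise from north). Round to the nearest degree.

∂h/∂x = (304.0 − 303.6) / (-175 − 0) = -0.002286
∂h/∂y = (304.8 − 303.6) / (80 − 0) = +0.01500
Flow direction (−∇h) has components (+0.002286 E, -0.01500 N).
Azimuth = atan2(E, N) = atan2(+0.002286, -0.01500) = 171.3° ≈ 171°.

171°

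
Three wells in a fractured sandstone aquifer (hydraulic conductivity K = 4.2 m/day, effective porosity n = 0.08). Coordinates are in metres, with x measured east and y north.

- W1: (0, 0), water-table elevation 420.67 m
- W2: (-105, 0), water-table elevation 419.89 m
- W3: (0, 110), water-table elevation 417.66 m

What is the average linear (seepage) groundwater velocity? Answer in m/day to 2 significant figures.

∂h/∂x = (419.89 − 420.67) / (-105 − 0) = +0.007429
∂h/∂y = (417.66 − 420.67) / (110 − 0) = -0.02736
|∇h| = √(0.007429² + -0.02736²) = 0.02835
Seepage velocity v = K·i/n = 4.2 × 0.02835 / 0.08 = 1.488 m/day.

1.5 m/day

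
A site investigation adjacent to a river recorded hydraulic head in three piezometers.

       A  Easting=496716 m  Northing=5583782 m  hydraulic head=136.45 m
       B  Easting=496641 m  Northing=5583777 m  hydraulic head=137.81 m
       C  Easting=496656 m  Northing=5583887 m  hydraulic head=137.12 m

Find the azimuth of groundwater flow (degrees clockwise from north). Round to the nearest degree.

Three-point gradient (reference A): Δ to B = (-75, -5, +1.36), Δ to C = (-60, 105, +0.67).
∂h/∂x = -0.01788, ∂h/∂y = -0.003835 (det = -8175).
Flow direction (−∇h) has components (+0.01788 E, +0.003835 N).
Azimuth = atan2(E, N) = atan2(+0.01788, +0.003835) = 77.9° ≈ 078°.

078°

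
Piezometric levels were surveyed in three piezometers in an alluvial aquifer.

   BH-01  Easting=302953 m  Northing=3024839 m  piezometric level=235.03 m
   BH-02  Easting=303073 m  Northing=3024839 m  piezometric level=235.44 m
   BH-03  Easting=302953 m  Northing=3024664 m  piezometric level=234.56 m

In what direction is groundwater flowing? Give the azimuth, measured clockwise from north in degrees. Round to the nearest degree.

∂h/∂x = (235.44 − 235.03) / (303073 − 302953) = +0.003417
∂h/∂y = (234.56 − 235.03) / (3024664 − 3024839) = +0.002686
Flow direction (−∇h) has components (-0.003417 E, -0.002686 N).
Azimuth = atan2(E, N) = atan2(-0.003417, -0.002686) = 231.8° ≈ 232°.

232°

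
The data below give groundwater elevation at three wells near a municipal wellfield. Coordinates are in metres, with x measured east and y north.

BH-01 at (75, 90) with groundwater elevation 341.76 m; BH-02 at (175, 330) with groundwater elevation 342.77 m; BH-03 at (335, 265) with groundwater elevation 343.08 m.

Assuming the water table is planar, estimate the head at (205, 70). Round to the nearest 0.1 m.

Taking BH-01 as reference: BH-02−BH-01 = (100, 240, +1.01); BH-03−BH-01 = (260, 175, +1.32).
Determinant of the coordinate differences = 100·175 − 260·240 = -44900.
∂h/∂x = [(+1.01)·175 − (+1.32)·240] / -44900 = +0.003119
∂h/∂y = [100·(+1.32) − 260·(+1.01)] / -44900 = +0.002909
h(205, 70) = 341.76 + (+0.003119)·(130) + (+0.002909)·(-20) = 341.76 +0.405 -0.058 = 342.107 m.

342.1 m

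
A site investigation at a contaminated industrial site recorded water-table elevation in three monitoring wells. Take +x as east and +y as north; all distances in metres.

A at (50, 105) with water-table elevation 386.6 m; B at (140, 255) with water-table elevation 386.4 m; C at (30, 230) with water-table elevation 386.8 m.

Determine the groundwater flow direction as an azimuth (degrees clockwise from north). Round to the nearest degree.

With h = a·x + b·y + c and A as origin, the differences give:
  90·a + 150·b = -0.2
  (-20)·a + 125·b = +0.2
Eliminate b (×125 and ×150, subtract): 14250·a = -55.00 → a = ∂h/∂x = -0.003860
Back-substitute: b = ∂h/∂y = +0.0009825.
Flow direction (−∇h) has components (+0.003860 E, -0.0009825 N).
Azimuth = atan2(E, N) = atan2(+0.003860, -0.0009825) = 104.3° ≈ 104°.

104°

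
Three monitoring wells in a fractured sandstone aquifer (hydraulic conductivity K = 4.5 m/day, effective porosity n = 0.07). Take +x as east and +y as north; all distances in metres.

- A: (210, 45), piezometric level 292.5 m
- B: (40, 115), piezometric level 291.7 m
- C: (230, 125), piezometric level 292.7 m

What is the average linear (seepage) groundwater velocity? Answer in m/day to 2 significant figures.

Taking A as reference: B−A = (-170, 70, -0.8); C−A = (20, 80, +0.2).
Solve a·Δx + b·Δy = Δh: det = (-170)·80 − 20·70 = -15000.
∂h/∂x = [(-0.8)·80 − (+0.2)·70] / -15000 = +0.005200
∂h/∂y = [(-170)·(+0.2) − 20·(-0.8)] / -15000 = +0.001200
|∇h| = √(0.005200² + 0.001200²) = 0.005337
Seepage velocity v = K·i/n = 4.5 × 0.005337 / 0.07 = 0.3431 m/day.

0.34 m/day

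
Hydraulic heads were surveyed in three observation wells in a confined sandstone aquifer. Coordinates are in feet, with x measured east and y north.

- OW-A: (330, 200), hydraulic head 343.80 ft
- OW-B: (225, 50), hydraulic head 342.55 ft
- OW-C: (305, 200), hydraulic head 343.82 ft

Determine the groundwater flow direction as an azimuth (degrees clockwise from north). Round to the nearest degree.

175°

Taking OW-A as reference: OW-B−OW-A = (-105, -150, -1.25); OW-C−OW-A = (-25, 0, +0.02).
Determinant of the coordinate differences = (-105)·0 − (-25)·(-150) = -3750.
∂h/∂x = [(-1.25)·0 − (+0.02)·(-150)] / -3750 = -0.0008000
∂h/∂y = [(-105)·(+0.02) − (-25)·(-1.25)] / -3750 = +0.008893
Flow direction (−∇h) has components (+0.0008000 E, -0.008893 N).
Azimuth = atan2(E, N) = atan2(+0.0008000, -0.008893) = 174.9° ≈ 175°.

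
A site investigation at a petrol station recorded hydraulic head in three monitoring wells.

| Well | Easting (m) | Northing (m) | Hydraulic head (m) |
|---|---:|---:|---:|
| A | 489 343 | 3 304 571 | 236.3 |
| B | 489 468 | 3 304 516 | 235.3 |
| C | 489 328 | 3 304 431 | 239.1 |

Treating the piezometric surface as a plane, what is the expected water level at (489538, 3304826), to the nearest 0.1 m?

Taking A as reference: B−A = (125, -55, -1.0); C−A = (-15, -140, +2.8).
Solve a·Δx + b·Δy = Δh: det = 125·(-140) − (-15)·(-55) = -18325.
∂h/∂x = [(-1.0)·(-140) − (+2.8)·(-55)] / -18325 = -0.01604
∂h/∂y = [125·(+2.8) − (-15)·(-1.0)] / -18325 = -0.01828
h(489538, 3304826) = 236.3 + (-0.01604)·(195) + (-0.01828)·(255) = 236.3 -3.129 -4.662 = 228.510 m.

228.5 m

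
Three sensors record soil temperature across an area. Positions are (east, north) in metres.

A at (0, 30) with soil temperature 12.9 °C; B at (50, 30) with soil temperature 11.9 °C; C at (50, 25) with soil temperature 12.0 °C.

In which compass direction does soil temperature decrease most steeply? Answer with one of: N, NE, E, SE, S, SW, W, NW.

NE

Taking A as reference: B−A = (50, 0, -1.0); C−A = (50, -5, -0.9).
Solve a·Δx + b·Δy = ΔT: det = 50·(-5) − 50·0 = -250.
∂T/∂x = [(-1.0)·(-5) − (-0.9)·0] / -250 = -0.02000
∂T/∂y = [50·(-0.9) − 50·(-1.0)] / -250 = -0.02000
Steepest decrease is along −∇f = (+0.02000 E, +0.02000 N) → northeast.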